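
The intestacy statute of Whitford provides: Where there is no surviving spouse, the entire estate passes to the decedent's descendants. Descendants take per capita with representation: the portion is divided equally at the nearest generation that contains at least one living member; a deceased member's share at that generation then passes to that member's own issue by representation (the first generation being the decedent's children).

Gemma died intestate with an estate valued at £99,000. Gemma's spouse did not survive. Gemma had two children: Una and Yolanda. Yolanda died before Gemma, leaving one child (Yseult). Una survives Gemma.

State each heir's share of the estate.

The entire £99,000 passes to the descendants.
That amount (£99,000) is divided into 2 shares of £49,500: Una takes £49,500; Yolanda's £49,500 share passes to Yolanda's issue.
Yolanda's share (£49,500) passes entirely to Yseult.

Una: £49,500; Yseult: £49,500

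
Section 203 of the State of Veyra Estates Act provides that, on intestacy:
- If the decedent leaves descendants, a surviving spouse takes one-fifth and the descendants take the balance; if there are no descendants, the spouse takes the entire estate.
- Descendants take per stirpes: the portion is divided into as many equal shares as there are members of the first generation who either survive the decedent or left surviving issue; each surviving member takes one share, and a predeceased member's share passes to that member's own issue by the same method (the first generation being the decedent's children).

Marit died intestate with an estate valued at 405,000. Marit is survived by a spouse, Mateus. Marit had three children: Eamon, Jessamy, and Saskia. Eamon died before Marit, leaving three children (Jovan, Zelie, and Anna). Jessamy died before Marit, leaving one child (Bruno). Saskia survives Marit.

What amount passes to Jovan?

Jovan receives 36,000.

Mateus takes one-fifth of 405,000 = 81,000. The remaining 324,000 passes to the descendants.
The descendants' portion (324,000) is divided into 3 shares of 108,000: Saskia takes 108,000; Eamon's 108,000 share passes to Eamon's issue; Jessamy's 108,000 share passes to Jessamy's issue.
Eamon's share (108,000) is divided into 3 shares of 36,000: Jovan, Zelie, and Anna each take 36,000.
Jessamy's share (108,000) passes entirely to Bruno.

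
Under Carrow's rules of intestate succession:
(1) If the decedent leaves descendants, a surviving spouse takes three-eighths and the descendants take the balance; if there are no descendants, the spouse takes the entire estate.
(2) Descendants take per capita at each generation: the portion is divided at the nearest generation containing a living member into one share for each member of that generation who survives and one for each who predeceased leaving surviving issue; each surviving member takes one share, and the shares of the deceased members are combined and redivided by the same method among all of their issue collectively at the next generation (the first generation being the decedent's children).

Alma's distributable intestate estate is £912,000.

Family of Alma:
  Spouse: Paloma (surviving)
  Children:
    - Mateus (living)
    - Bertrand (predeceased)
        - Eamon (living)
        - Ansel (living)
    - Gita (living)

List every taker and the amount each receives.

Paloma: £342,000; Mateus: £190,000; Eamon: £95,000; Ansel: £95,000; Gita: £190,000

Paloma takes three-eighths of £912,000 = £342,000. The remaining £570,000 passes to the descendants.
The descendants' portion (£570,000) is divided at the children's generation into 3 shares of £190,000. Mateus and Gita each take £190,000. The remaining share for the deceased Bertrand (£190,000) is carried to the next generation.
That pool (£190,000) is divided at the grandchildren's generation equally among Eamon and Ansel: £95,000 each.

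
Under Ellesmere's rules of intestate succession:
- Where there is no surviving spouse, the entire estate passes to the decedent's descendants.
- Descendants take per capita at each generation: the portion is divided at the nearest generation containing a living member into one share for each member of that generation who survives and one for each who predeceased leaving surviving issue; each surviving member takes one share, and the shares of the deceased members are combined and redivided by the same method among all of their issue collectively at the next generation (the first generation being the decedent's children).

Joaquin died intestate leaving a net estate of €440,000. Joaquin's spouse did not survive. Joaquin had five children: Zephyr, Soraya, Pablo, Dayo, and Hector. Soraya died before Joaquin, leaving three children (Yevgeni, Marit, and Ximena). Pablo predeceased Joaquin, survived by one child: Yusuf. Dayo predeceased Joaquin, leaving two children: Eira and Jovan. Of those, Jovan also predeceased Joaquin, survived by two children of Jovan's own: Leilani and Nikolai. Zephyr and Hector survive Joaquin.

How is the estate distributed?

The entire €440,000 passes to the descendants.
That amount (€440,000) is divided at the children's generation into 5 shares of €88,000. Zephyr and Hector each take €88,000. The 3 shares of the deceased (Soraya, Pablo, and Dayo) are combined into a pool of €264,000.
That pool (€264,000) is divided at the grandchildren's generation into 6 shares of €44,000. Yevgeni, Marit, Ximena, Yusuf, and Eira each take €44,000. The remaining share for the deceased Jovan (€44,000) is carried to the next generation.
That pool (€44,000) is divided at the great-grandchildren's generation equally among Leilani and Nikolai: €22,000 each.

Zephyr: €88,000; Yevgeni: €44,000; Marit: €44,000; Ximena: €44,000; Yusuf: €44,000; Eira: €44,000; Leilani: €22,000; Nikolai: €22,000; Hector: €88,000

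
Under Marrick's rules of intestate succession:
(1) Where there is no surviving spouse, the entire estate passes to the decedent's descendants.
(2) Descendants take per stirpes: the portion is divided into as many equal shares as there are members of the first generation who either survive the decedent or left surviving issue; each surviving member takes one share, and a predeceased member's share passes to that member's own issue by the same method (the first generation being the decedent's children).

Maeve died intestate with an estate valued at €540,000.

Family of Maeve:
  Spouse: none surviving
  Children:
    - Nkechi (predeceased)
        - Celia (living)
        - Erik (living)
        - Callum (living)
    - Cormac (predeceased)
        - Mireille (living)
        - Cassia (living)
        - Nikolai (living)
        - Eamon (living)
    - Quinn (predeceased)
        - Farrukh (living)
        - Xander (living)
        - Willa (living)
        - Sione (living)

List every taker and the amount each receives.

The entire €540,000 passes to the descendants.
That amount (€540,000) is divided into 3 shares of €180,000: Nkechi's €180,000 share passes to Nkechi's issue; Cormac's €180,000 share passes to Cormac's issue; Quinn's €180,000 share passes to Quinn's issue.
Nkechi's share (€180,000) is divided into 3 shares of €60,000: Celia, Erik, and Callum each take €60,000.
Cormac's share (€180,000) is divided into 4 shares of €45,000: Mireille, Cassia, Nikolai, and Eamon each take €45,000.
Quinn's share (€180,000) is divided into 4 shares of €45,000: Farrukh, Xander, Willa, and Sione each take €45,000.

Celia: €60,000; Erik: €60,000; Callum: €60,000; Mireille: €45,000; Cassia: €45,000; Nikolai: €45,000; Eamon: €45,000; Farrukh: €45,000; Xander: €45,000; Willa: €45,000; Sione: €45,000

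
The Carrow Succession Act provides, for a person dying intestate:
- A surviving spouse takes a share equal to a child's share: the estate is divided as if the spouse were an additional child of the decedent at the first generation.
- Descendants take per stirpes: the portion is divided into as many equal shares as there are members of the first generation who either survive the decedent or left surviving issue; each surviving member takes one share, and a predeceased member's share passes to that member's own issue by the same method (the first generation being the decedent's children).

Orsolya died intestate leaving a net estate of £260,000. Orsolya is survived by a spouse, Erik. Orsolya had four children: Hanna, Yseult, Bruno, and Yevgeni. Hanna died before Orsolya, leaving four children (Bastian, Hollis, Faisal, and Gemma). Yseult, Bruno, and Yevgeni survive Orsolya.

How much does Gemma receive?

Gemma receives £13,000.

The spouse counts as an additional share at the children's level, so there are 5 primary shares of £52,000. Erik takes one such share (£52,000).
The children's combined portion (£208,000) is divided into 4 shares of £52,000: Yseult, Bruno, and Yevgeni each take £52,000; Hanna's £52,000 share passes to Hanna's issue.
Hanna's share (£52,000) is divided into 4 shares of £13,000: Bastian, Hollis, Faisal, and Gemma each take £13,000.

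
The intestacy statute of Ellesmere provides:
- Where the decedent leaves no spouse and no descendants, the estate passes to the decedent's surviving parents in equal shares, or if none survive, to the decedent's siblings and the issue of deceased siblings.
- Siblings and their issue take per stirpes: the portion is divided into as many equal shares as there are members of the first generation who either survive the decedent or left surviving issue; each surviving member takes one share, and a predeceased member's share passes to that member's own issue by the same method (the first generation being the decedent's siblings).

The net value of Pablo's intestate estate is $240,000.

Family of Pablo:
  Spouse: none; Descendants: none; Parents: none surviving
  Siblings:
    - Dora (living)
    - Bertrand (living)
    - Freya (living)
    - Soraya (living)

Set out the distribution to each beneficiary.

The entire $240,000 passes to the siblings and their issue.
That amount ($240,000) is divided into 4 shares of $60,000: Dora, Bertrand, Freya, and Soraya each take $60,000.

Dora: $60,000; Bertrand: $60,000; Freya: $60,000; Soraya: $60,000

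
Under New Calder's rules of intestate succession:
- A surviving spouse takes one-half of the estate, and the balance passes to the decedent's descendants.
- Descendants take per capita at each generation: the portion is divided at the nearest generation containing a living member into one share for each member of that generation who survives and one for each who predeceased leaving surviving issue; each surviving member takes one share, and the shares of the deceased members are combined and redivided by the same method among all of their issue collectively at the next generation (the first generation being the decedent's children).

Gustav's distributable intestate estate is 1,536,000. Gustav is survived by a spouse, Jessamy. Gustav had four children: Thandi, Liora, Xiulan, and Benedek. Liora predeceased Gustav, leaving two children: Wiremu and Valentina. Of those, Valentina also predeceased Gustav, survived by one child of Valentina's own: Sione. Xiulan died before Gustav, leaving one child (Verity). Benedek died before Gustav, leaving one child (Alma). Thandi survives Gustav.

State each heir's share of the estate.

Jessamy: 768,000; Thandi: 192,000; Wiremu: 144,000; Sione: 144,000; Verity: 144,000; Alma: 144,000

Jessamy takes one-half of 1,536,000 = 768,000. The remaining 768,000 passes to the descendants.
The descendants' portion (768,000) is divided at the children's generation into 4 shares of 192,000. Thandi takes 192,000. The 3 shares of the deceased (Liora, Xiulan, and Benedek) are combined into a pool of 576,000.
That pool (576,000) is divided at the grandchildren's generation into 4 shares of 144,000. Wiremu, Verity, and Alma each take 144,000. The remaining share for the deceased Valentina (144,000) is carried to the next generation.
That pool (144,000) passes entirely to Sione, the sole taker at the great-grandchildren's generation.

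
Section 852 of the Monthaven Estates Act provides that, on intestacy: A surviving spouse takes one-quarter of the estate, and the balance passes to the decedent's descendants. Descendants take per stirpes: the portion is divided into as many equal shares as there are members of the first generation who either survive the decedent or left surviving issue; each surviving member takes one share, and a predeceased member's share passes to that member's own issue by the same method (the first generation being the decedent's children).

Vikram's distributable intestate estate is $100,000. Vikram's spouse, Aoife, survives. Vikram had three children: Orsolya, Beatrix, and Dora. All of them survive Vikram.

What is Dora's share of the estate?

Dora receives $25,000.

Aoife takes one-quarter of $100,000 = $25,000. The remaining $75,000 passes to the descendants.
The descendants' portion ($75,000) is divided into 3 shares of $25,000: Orsolya, Beatrix, and Dora each take $25,000.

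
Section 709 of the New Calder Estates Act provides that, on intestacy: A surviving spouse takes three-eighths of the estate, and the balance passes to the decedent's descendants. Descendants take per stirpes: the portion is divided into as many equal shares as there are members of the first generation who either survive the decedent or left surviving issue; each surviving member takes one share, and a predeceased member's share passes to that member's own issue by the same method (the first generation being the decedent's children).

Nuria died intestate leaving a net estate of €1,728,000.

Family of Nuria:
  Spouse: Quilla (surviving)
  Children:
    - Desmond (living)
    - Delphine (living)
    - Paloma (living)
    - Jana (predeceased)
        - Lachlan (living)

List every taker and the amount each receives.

Quilla: €648,000; Desmond: €270,000; Delphine: €270,000; Paloma: €270,000; Lachlan: €270,000

Quilla takes three-eighths of €1,728,000 = €648,000. The remaining €1,080,000 passes to the descendants.
The descendants' portion (€1,080,000) is divided into 4 shares of €270,000: Desmond, Delphine, and Paloma each take €270,000; Jana's €270,000 share passes to Jana's issue.
Jana's share (€270,000) passes entirely to Lachlan.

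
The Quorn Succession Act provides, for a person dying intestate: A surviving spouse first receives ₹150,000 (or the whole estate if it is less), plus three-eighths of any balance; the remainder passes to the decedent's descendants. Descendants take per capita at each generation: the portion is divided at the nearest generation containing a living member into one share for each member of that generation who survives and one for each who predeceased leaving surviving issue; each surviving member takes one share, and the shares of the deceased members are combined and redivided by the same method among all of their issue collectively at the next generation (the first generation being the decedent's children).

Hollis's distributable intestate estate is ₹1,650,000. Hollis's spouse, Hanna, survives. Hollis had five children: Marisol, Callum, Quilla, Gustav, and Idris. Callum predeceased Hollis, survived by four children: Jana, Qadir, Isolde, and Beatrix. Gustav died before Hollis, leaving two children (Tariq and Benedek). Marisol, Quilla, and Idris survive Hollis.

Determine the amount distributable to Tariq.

Hanna first takes ₹150,000, leaving a balance of ₹1,500,000. Hanna then takes three-eighths of the balance (₹562,500), for a total of ₹712,500. The remaining ₹937,500 passes to the descendants.
The descendants' portion (₹937,500) is divided at the children's generation into 5 shares of ₹187,500. Marisol, Quilla, and Idris each take ₹187,500. The 2 shares of the deceased (Callum and Gustav) are combined into a pool of ₹375,000.
That pool (₹375,000) is divided at the grandchildren's generation equally among Jana, Qadir, Isolde, Beatrix, Tariq, and Benedek: ₹62,500 each.

Tariq receives ₹62,500.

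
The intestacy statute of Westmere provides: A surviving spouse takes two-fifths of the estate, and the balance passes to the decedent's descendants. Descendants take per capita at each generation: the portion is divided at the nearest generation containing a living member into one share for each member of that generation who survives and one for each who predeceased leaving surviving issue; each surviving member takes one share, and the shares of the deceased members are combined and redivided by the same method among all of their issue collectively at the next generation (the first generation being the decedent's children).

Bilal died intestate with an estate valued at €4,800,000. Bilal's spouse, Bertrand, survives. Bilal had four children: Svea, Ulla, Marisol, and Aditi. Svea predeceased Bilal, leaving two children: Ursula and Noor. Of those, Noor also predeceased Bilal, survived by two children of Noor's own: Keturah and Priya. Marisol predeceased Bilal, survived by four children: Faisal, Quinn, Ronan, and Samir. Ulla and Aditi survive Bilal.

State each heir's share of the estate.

Bertrand takes two-fifths of €4,800,000 = €1,920,000. The remaining €2,880,000 passes to the descendants.
The descendants' portion (€2,880,000) is divided at the children's generation into 4 shares of €720,000. Ulla and Aditi each take €720,000. The 2 shares of the deceased (Svea and Marisol) are combined into a pool of €1,440,000.
That pool (€1,440,000) is divided at the grandchildren's generation into 6 shares of €240,000. Ursula, Faisal, Quinn, Ronan, and Samir each take €240,000. The remaining share for the deceased Noor (€240,000) is carried to the next generation.
That pool (€240,000) is divided at the great-grandchildren's generation equally among Keturah and Priya: €120,000 each.

Bertrand: €1,920,000; Ursula: €240,000; Keturah: €120,000; Priya: €120,000; Ulla: €720,000; Faisal: €240,000; Quinn: €240,000; Ronan: €240,000; Samir: €240,000; Aditi: €720,000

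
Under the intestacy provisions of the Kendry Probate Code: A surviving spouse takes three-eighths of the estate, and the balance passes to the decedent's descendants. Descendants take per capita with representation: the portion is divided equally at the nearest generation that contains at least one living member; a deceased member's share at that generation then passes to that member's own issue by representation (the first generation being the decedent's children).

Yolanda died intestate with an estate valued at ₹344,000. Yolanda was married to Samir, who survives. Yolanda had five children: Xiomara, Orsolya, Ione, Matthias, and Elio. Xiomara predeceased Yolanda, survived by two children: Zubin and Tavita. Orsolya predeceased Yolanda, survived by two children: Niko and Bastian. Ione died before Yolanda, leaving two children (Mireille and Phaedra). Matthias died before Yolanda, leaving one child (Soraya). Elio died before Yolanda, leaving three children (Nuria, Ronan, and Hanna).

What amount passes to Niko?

Niko receives ₹21,500.

Samir takes three-eighths of ₹344,000 = ₹129,000. The remaining ₹215,000 passes to the descendants.
No child survives, so the initial division is made at the grandchildren's generation.
The descendants' portion (₹215,000) is divided into 10 shares of ₹21,500: Zubin, Tavita, Niko, Bastian, Mireille, Phaedra, Soraya, Nuria, Ronan, and Hanna each take ₹21,500.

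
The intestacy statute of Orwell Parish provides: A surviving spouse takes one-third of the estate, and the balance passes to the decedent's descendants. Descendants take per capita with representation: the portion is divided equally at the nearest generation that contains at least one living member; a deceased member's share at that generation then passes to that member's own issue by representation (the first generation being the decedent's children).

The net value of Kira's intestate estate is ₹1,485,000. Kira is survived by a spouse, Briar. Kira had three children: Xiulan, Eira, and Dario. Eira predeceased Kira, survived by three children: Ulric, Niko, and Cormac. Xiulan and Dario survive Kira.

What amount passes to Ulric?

Ulric receives ₹110,000.

Briar takes one-third of ₹1,485,000 = ₹495,000. The remaining ₹990,000 passes to the descendants.
The descendants' portion (₹990,000) is divided into 3 shares of ₹330,000: Xiulan and Dario each take ₹330,000; Eira's ₹330,000 share passes to Eira's issue.
Eira's share (₹330,000) is divided into 3 shares of ₹110,000: Ulric, Niko, and Cormac each take ₹110,000.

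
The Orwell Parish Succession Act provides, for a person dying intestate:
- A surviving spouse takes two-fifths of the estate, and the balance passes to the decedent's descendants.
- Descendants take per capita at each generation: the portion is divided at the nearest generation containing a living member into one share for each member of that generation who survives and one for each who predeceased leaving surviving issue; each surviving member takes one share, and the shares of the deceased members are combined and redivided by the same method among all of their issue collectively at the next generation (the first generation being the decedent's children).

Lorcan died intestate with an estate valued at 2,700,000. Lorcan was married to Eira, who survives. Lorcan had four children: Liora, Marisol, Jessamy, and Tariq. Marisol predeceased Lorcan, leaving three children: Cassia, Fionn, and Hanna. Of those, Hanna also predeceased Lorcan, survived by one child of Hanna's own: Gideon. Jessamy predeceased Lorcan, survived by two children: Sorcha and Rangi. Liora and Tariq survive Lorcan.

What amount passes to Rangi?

Eira takes two-fifths of 2,700,000 = 1,080,000. The remaining 1,620,000 passes to the descendants.
The descendants' portion (1,620,000) is divided at the children's generation into 4 shares of 405,000. Liora and Tariq each take 405,000. The 2 shares of the deceased (Marisol and Jessamy) are combined into a pool of 810,000.
That pool (810,000) is divided at the grandchildren's generation into 5 shares of 162,000. Cassia, Fionn, Sorcha, and Rangi each take 162,000. The remaining share for the deceased Hanna (162,000) is carried to the next generation.
That pool (162,000) passes entirely to Gideon, the sole taker at the great-grandchildren's generation.

Rangi receives 162,000.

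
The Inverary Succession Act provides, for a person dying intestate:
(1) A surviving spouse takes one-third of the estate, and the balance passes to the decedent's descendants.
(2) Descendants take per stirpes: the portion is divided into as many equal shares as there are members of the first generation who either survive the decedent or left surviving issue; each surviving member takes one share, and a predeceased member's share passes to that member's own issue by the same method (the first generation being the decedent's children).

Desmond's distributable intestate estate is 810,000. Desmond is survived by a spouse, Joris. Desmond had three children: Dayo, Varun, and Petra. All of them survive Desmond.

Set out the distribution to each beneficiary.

Joris takes one-third of 810,000 = 270,000. The remaining 540,000 passes to the descendants.
The descendants' portion (540,000) is divided into 3 shares of 180,000: Dayo, Varun, and Petra each take 180,000.

Joris: 270,000; Dayo: 180,000; Varun: 180,000; Petra: 180,000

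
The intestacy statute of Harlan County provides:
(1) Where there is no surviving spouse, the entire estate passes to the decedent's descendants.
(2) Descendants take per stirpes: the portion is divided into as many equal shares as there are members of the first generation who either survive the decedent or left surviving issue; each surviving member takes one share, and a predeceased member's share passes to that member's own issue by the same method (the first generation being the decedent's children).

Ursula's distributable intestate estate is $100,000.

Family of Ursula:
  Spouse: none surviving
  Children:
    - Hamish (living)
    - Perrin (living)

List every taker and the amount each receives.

The entire $100,000 passes to the descendants.
That amount ($100,000) is divided into 2 shares of $50,000: Hamish and Perrin each take $50,000.

Hamish: $50,000; Perrin: $50,000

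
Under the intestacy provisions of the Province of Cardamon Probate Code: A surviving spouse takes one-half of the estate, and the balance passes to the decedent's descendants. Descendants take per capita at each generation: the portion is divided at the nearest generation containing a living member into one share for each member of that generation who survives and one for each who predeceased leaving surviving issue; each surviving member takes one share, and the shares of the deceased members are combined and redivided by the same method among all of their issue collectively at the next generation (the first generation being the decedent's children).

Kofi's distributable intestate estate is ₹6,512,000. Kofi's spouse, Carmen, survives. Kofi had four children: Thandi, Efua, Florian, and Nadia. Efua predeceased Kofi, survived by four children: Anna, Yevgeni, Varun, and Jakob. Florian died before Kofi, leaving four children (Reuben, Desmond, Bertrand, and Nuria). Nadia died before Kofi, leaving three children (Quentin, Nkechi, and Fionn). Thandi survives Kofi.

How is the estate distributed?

Carmen takes one-half of ₹6,512,000 = ₹3,256,000. The remaining ₹3,256,000 passes to the descendants.
The descendants' portion (₹3,256,000) is divided at the children's generation into 4 shares of ₹814,000. Thandi takes ₹814,000. The 3 shares of the deceased (Efua, Florian, and Nadia) are combined into a pool of ₹2,442,000.
That pool (₹2,442,000) is divided at the grandchildren's generation equally among Anna, Yevgeni, Varun, Jakob, Reuben, Desmond, Bertrand, Nuria, Quentin, Nkechi, and Fionn: ₹222,000 each.

Carmen: ₹3,256,000; Thandi: ₹814,000; Anna: ₹222,000; Yevgeni: ₹222,000; Varun: ₹222,000; Jakob: ₹222,000; Reuben: ₹222,000; Desmond: ₹222,000; Bertrand: ₹222,000; Nuria: ₹222,000; Quentin: ₹222,000; Nkechi: ₹222,000; Fionn: ₹222,000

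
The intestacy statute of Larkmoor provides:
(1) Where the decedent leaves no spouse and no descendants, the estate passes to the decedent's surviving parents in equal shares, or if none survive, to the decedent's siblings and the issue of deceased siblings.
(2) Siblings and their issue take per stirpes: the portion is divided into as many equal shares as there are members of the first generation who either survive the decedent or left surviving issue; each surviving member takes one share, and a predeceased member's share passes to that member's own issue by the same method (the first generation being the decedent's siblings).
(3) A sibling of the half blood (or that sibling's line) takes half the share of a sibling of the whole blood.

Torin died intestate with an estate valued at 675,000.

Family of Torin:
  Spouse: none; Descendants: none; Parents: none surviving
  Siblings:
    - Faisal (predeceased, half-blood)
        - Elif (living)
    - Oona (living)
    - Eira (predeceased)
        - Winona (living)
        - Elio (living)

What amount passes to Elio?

Elio receives 135,000.

The entire 675,000 passes to the siblings and their issue.
Counting each half-blood sibling's line as half a unit, there are 5/2 units in 675,000, so one unit is 270,000. Whole-blood lines (Oona and Eira) take 270,000 each; half-blood lines (Faisal) take 135,000 each.
Faisal's share (135,000) passes entirely to Elif.
Eira's share (270,000) is divided into 2 shares of 135,000: Winona and Elio each take 135,000.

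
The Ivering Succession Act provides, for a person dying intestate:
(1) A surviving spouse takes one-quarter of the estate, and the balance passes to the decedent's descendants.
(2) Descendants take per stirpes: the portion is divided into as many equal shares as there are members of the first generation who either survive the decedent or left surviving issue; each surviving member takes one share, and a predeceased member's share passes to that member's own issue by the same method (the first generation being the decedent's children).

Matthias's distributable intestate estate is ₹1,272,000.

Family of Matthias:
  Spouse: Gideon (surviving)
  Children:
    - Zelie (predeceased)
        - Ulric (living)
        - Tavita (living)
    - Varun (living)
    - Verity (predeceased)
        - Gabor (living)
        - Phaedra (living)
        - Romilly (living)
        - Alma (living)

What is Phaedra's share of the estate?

Phaedra receives ₹79,500.

Gideon takes one-quarter of ₹1,272,000 = ₹318,000. The remaining ₹954,000 passes to the descendants.
The descendants' portion (₹954,000) is divided into 3 shares of ₹318,000: Varun takes ₹318,000; Zelie's ₹318,000 share passes to Zelie's issue; Verity's ₹318,000 share passes to Verity's issue.
Zelie's share (₹318,000) is divided into 2 shares of ₹159,000: Ulric and Tavita each take ₹159,000.
Verity's share (₹318,000) is divided into 4 shares of ₹79,500: Gabor, Phaedra, Romilly, and Alma each take ₹79,500.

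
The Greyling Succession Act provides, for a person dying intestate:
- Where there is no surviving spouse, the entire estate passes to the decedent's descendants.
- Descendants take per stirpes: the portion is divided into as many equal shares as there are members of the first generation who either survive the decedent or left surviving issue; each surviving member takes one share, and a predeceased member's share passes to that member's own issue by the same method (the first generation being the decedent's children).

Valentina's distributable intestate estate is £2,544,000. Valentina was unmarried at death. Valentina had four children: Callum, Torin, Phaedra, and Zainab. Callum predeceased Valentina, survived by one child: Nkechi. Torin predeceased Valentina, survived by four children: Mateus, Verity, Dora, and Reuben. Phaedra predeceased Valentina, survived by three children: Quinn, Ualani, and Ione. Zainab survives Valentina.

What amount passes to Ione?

Ione receives £212,000.

The entire £2,544,000 passes to the descendants.
That amount (£2,544,000) is divided into 4 shares of £636,000: Zainab takes £636,000; Callum's £636,000 share passes to Callum's issue; Torin's £636,000 share passes to Torin's issue; Phaedra's £636,000 share passes to Phaedra's issue.
Callum's share (£636,000) passes entirely to Nkechi.
Torin's share (£636,000) is divided into 4 shares of £159,000: Mateus, Verity, Dora, and Reuben each take £159,000.
Phaedra's share (£636,000) is divided into 3 shares of £212,000: Quinn, Ualani, and Ione each take £212,000.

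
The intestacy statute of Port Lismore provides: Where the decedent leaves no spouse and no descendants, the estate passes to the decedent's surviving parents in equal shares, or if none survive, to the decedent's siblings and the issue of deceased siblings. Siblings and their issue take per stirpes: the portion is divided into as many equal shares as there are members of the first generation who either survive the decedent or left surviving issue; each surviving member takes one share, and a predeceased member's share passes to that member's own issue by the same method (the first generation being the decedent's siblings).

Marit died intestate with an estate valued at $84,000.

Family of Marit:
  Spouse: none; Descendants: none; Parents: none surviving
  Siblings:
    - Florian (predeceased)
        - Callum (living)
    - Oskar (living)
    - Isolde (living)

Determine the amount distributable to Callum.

The entire $84,000 passes to the siblings and their issue.
That amount ($84,000) is divided into 3 shares of $28,000: Oskar and Isolde each take $28,000; Florian's $28,000 share passes to Florian's issue.
Florian's share ($28,000) passes entirely to Callum.

Callum receives $28,000.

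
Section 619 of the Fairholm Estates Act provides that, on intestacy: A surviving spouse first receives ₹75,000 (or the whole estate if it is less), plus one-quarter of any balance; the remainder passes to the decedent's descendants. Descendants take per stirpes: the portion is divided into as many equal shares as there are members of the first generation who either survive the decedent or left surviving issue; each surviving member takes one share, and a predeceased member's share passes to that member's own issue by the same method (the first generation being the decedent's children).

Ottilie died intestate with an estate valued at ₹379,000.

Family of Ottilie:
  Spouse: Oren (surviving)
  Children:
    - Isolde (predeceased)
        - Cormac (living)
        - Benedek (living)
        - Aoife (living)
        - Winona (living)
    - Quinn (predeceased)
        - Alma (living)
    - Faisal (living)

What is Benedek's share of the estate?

Oren first takes ₹75,000, leaving a balance of ₹304,000. Oren then takes one-quarter of the balance (₹76,000), for a total of ₹151,000. The remaining ₹228,000 passes to the descendants.
The descendants' portion (₹228,000) is divided into 3 shares of ₹76,000: Faisal takes ₹76,000; Isolde's ₹76,000 share passes to Isolde's issue; Quinn's ₹76,000 share passes to Quinn's issue.
Isolde's share (₹76,000) is divided into 4 shares of ₹19,000: Cormac, Benedek, Aoife, and Winona each take ₹19,000.
Quinn's share (₹76,000) passes entirely to Alma.

Benedek receives ₹19,000.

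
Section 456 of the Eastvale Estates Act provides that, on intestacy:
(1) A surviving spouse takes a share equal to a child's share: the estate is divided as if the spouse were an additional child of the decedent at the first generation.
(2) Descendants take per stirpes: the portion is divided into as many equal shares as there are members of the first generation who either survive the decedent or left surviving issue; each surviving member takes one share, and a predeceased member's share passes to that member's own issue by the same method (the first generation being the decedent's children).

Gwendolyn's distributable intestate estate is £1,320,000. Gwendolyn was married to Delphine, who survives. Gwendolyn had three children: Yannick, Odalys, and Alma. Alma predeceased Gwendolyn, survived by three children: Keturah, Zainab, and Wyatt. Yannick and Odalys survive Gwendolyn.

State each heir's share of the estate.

Delphine: £330,000; Yannick: £330,000; Odalys: £330,000; Keturah: £110,000; Zainab: £110,000; Wyatt: £110,000

The spouse counts as an additional share at the children's level, so there are 4 primary shares of £330,000. Delphine takes one such share (£330,000).
The children's combined portion (£990,000) is divided into 3 shares of £330,000: Yannick and Odalys each take £330,000; Alma's £330,000 share passes to Alma's issue.
Alma's share (£330,000) is divided into 3 shares of £110,000: Keturah, Zainab, and Wyatt each take £110,000.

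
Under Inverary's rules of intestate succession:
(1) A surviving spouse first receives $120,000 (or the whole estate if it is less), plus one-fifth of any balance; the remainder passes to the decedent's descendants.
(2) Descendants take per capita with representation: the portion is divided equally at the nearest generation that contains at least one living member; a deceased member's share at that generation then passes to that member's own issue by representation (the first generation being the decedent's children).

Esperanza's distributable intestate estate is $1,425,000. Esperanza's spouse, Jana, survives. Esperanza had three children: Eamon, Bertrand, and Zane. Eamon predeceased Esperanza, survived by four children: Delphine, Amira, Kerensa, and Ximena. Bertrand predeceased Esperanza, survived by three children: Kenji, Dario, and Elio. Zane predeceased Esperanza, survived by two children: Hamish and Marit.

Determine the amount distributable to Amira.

Jana first takes $120,000, leaving a balance of $1,305,000. Jana then takes one-fifth of the balance ($261,000), for a total of $381,000. The remaining $1,044,000 passes to the descendants.
No child survives, so the initial division is made at the grandchildren's generation.
The descendants' portion ($1,044,000) is divided into 9 shares of $116,000: Delphine, Amira, Kerensa, Ximena, Kenji, Dario, Elio, Hamish, and Marit each take $116,000.

Amira receives $116,000.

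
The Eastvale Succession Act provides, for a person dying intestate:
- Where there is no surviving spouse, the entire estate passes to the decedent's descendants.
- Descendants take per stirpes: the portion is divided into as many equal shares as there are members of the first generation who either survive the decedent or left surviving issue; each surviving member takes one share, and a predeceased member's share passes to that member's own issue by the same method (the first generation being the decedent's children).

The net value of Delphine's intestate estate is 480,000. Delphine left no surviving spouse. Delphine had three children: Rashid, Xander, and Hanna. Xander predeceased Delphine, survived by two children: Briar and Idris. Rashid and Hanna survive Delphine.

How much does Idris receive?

Idris receives 80,000.

The entire 480,000 passes to the descendants.
That amount (480,000) is divided into 3 shares of 160,000: Rashid and Hanna each take 160,000; Xander's 160,000 share passes to Xander's issue.
Xander's share (160,000) is divided into 2 shares of 80,000: Briar and Idris each take 80,000.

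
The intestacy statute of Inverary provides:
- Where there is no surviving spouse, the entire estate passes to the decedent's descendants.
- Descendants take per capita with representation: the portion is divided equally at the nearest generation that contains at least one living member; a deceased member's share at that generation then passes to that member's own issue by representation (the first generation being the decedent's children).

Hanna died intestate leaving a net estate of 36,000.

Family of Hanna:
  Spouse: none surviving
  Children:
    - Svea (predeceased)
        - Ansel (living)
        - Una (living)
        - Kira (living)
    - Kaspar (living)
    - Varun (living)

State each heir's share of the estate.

The entire 36,000 passes to the descendants.
That amount (36,000) is divided into 3 shares of 12,000: Kaspar and Varun each take 12,000; Svea's 12,000 share passes to Svea's issue.
Svea's share (12,000) is divided into 3 shares of 4,000: Ansel, Una, and Kira each take 4,000.

Ansel: 4,000; Una: 4,000; Kira: 4,000; Kaspar: 12,000; Varun: 12,000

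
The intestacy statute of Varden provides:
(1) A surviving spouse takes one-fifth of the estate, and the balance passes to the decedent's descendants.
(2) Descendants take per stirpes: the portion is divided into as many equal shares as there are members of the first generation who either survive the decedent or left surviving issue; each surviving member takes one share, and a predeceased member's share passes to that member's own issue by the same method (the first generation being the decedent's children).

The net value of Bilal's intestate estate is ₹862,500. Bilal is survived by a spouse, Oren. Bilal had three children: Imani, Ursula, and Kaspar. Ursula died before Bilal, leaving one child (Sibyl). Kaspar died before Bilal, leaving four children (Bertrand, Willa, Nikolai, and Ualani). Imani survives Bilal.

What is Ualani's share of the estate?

Oren takes one-fifth of ₹862,500 = ₹172,500. The remaining ₹690,000 passes to the descendants.
The descendants' portion (₹690,000) is divided into 3 shares of ₹230,000: Imani takes ₹230,000; Ursula's ₹230,000 share passes to Ursula's issue; Kaspar's ₹230,000 share passes to Kaspar's issue.
Ursula's share (₹230,000) passes entirely to Sibyl.
Kaspar's share (₹230,000) is divided into 4 shares of ₹57,500: Bertrand, Willa, Nikolai, and Ualani each take ₹57,500.

Ualani receives ₹57,500.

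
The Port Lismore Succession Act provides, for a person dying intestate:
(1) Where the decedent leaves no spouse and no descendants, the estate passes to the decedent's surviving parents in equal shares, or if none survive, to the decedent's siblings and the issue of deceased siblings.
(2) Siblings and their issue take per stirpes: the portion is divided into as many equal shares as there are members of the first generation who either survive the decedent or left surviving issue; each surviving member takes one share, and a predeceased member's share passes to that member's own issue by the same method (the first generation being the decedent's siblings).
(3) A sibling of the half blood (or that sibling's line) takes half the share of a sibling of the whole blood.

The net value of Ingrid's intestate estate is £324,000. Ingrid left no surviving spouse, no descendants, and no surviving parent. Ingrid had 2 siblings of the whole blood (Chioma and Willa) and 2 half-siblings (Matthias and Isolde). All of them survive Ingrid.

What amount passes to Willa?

Willa receives £108,000.

The entire £324,000 passes to the siblings and their issue.
Counting each half-blood sibling's line as half a unit, there are 3 units in £324,000, so one unit is £108,000. Whole-blood lines (Chioma and Willa) take £108,000 each; half-blood lines (Matthias and Isolde) take £54,000 each.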